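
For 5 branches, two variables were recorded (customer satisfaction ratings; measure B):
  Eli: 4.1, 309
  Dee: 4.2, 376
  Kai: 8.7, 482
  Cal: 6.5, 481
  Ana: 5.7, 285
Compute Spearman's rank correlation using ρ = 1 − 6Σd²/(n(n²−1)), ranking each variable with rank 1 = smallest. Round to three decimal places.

0.700

Ranks of variable 1: 1, 2, 5, 4, 3
Ranks of variable 2: 2, 3, 5, 4, 1
d = r₁ − r₂: -1, -1, 0, 0, 2
d²: 1, 1, 0, 0, 4; Σd² = 6
ρ = 1 − 6·6/(5·24) = 1 − 36/120 = 0.700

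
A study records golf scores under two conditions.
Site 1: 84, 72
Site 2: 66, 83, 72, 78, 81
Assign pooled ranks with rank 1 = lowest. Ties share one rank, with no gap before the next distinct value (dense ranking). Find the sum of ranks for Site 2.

Sorted (ascending): 66, 72, 72, 78, 81, 83, 84
The 2 values of 72 share dense rank 2.
Remaining distinct values take the next consecutive integers.
Site 2 values → pooled ranks: 66→1, 83→5, 72→2, 78→3, 81→4
Rank sum = 1 + 5 + 2 + 3 + 4 = 15

15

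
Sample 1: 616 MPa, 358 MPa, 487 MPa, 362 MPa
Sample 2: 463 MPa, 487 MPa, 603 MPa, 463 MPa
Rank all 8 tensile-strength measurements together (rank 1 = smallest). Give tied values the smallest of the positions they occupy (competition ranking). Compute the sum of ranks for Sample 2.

Sorted (ascending): 358, 362, 463, 463, 487, 487, 603, 616
The 2 values of 463 occupy positions 3–4 → each gets rank 3.
The 2 values of 487 occupy positions 5–6 → each gets rank 5.
Sample 2 values → pooled ranks: 463→3, 487→5, 603→7, 463→3
Rank sum = 3 + 5 + 7 + 3 = 18

18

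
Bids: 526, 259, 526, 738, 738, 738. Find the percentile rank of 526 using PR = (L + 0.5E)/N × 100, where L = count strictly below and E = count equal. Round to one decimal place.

33.3

N = 6.
Strictly below 526: 1. Equal to 526: 2.
PR = (1 + 0.5·2)/6 × 100 = 33.3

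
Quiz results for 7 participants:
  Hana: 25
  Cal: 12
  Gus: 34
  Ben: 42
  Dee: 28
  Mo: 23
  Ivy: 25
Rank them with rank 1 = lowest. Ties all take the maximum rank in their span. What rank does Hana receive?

4

Sorted (ascending): 12, 23, 25, 25, 28, 34, 42
The 2 values of 25 occupy positions 3–4 → each gets rank 4.
Hana has value 25 → rank 4.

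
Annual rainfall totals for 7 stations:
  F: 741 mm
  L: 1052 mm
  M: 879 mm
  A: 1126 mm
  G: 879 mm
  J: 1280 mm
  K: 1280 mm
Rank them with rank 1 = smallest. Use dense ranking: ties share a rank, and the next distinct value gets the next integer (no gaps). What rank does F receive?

Sorted (ascending): 741, 879, 879, 1052, 1126, 1280, 1280
The 2 values of 879 share dense rank 2.
The 2 values of 1280 share dense rank 5.
Remaining distinct values take the next consecutive integers.
F has value 741 mm → rank 1.

1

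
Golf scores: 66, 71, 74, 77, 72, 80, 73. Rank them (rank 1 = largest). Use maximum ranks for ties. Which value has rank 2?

Sorted (descending): 80, 77, 74, 73, 72, 71, 66
No ties — each value takes its position as its rank.
Rank 2 → value 77.

77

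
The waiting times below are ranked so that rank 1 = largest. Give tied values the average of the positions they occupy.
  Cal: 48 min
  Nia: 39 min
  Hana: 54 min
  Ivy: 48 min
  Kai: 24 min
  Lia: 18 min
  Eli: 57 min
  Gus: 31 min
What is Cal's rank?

3.5

Sorted (descending): 57, 54, 48, 48, 39, 31, 24, 18
The 2 values of 48 occupy positions 3–4 → average rank (3+4)/2 = 3.5.
Cal has value 48 min → rank 3.5.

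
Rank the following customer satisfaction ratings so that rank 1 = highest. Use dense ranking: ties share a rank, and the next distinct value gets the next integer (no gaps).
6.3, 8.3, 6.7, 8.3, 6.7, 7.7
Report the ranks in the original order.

Sorted (descending): 8.3, 8.3, 7.7, 6.7, 6.7, 6.3
The 2 values of 8.3 share dense rank 1.
The 2 values of 6.7 share dense rank 3.
Remaining distinct values take the next consecutive integers.

4, 1, 3, 1, 3, 2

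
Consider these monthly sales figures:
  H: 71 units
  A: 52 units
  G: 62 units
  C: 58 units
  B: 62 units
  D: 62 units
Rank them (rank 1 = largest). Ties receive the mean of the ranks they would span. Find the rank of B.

3

Sorted (descending): 71, 62, 62, 62, 58, 52
The 3 values of 62 occupy positions 2–4 → average rank 3.
B has value 62 units → rank 3.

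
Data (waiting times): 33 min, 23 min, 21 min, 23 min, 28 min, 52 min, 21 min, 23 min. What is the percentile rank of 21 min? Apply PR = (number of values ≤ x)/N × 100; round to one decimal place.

N = 8.
Strictly below 21: 0. Equal to 21: 2.
PR = 2/8 × 100 = 25.0

25.0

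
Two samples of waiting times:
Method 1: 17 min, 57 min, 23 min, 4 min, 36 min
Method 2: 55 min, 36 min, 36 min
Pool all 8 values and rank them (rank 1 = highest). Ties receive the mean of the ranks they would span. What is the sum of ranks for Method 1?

Sorted (descending): 57, 55, 36, 36, 36, 23, 17, 4
The 3 values of 36 occupy positions 3–5 → average rank 4.
Method 1 values → pooled ranks: 17→7, 57→1, 23→6, 4→8, 36→4
Rank sum = 7 + 1 + 6 + 8 + 4 = 26

26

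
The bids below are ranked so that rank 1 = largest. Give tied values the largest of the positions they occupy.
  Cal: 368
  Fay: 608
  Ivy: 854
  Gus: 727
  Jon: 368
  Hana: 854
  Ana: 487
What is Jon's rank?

Sorted (descending): 854, 854, 727, 608, 487, 368, 368
The 2 values of 854 occupy positions 1–2 → each gets rank 2.
The 2 values of 368 occupy positions 6–7 → each gets rank 7.
Jon has value 368 → rank 7.

7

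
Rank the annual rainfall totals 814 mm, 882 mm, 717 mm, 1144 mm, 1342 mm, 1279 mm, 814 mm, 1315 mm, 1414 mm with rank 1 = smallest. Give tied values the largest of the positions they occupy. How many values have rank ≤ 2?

Sorted (ascending): 717, 814, 814, 882, 1144, 1279, 1315, 1342, 1414
The 2 values of 814 occupy positions 2–3 → each gets rank 3.
Ranks ≤ 2: {1} → 1 value.

1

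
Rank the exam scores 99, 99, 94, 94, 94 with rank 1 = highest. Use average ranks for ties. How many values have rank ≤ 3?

Sorted (descending): 99, 99, 94, 94, 94
The 2 values of 99 occupy positions 1–2 → average rank (1+2)/2 = 1.5.
The 3 values of 94 occupy positions 3–5 → average rank 4.
Ranks ≤ 3: {1.5, 1.5} → 2 values.

2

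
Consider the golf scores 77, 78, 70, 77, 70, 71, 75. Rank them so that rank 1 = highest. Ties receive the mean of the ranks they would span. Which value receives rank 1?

78

Sorted (descending): 78, 77, 77, 75, 71, 70, 70
The 2 values of 77 occupy positions 2–3 → average rank (2+3)/2 = 2.5.
The 2 values of 70 occupy positions 6–7 → average rank (6+7)/2 = 6.5.
Rank 1 → value 78.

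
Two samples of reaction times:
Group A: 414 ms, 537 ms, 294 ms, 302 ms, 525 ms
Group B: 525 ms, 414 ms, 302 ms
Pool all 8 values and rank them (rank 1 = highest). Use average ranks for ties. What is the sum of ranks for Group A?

22.5

Sorted (descending): 537, 525, 525, 414, 414, 302, 302, 294
The 2 values of 525 occupy positions 2–3 → average rank (2+3)/2 = 2.5.
The 2 values of 414 occupy positions 4–5 → average rank (4+5)/2 = 4.5.
The 2 values of 302 occupy positions 6–7 → average rank (6+7)/2 = 6.5.
Group A values → pooled ranks: 414→4.5, 537→1, 294→8, 302→6.5, 525→2.5
Rank sum = 4.5 + 1 + 8 + 6.5 + 2.5 = 22.5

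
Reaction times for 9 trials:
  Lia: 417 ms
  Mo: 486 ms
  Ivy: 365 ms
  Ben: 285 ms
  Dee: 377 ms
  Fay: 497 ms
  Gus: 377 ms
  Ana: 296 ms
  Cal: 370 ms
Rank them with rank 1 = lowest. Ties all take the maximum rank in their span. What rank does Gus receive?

Sorted (ascending): 285, 296, 365, 370, 377, 377, 417, 486, 497
The 2 values of 377 occupy positions 5–6 → each gets rank 6.
Gus has value 377 ms → rank 6.

6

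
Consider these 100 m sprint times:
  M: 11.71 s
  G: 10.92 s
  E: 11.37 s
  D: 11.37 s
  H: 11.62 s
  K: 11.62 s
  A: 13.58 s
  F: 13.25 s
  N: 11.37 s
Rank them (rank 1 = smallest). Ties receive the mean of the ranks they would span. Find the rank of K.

5.5

Sorted (ascending): 10.92, 11.37, 11.37, 11.37, 11.62, 11.62, 11.71, 13.25, 13.58
The 3 values of 11.37 occupy positions 2–4 → average rank 3.
The 2 values of 11.62 occupy positions 5–6 → average rank (5+6)/2 = 5.5.
K has value 11.62 s → rank 5.5.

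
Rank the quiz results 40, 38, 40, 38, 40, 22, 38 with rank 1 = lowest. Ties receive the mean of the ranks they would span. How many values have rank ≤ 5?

4

Sorted (ascending): 22, 38, 38, 38, 40, 40, 40
The 3 values of 38 occupy positions 2–4 → average rank 3.
The 3 values of 40 occupy positions 5–7 → average rank 6.
Ranks ≤ 5: {1, 3, 3, 3} → 4 values.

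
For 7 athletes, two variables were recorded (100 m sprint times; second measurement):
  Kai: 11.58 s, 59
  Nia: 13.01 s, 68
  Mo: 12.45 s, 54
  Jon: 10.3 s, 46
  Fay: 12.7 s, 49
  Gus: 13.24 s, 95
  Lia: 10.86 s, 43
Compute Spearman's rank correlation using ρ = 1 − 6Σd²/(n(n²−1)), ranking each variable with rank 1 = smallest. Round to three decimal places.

0.821

Ranks of variable 1: 3, 6, 4, 1, 5, 7, 2
Ranks of variable 2: 5, 6, 4, 2, 3, 7, 1
d = r₁ − r₂: -2, 0, 0, -1, 2, 0, 1
d²: 4, 0, 0, 1, 4, 0, 1; Σd² = 10
ρ = 1 − 6·10/(7·48) = 1 − 60/336 = 0.821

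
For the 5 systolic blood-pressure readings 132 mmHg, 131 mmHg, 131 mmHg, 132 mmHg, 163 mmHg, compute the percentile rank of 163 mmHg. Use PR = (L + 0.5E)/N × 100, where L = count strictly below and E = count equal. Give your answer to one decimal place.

N = 5.
Strictly below 163: 4. Equal to 163: 1.
PR = (4 + 0.5·1)/5 × 100 = 90.0

90.0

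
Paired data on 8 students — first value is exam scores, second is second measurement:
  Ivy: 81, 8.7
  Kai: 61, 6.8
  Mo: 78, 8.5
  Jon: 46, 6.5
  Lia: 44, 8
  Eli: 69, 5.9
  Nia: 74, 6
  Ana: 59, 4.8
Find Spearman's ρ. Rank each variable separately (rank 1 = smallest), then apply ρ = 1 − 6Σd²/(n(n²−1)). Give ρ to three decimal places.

Ranks of variable 1: 8, 4, 7, 2, 1, 5, 6, 3
Ranks of variable 2: 8, 5, 7, 4, 6, 2, 3, 1
d = r₁ − r₂: 0, -1, 0, -2, -5, 3, 3, 2
d²: 0, 1, 0, 4, 25, 9, 9, 4; Σd² = 52
ρ = 1 − 6·52/(8·63) = 1 − 312/504 = 0.381

0.381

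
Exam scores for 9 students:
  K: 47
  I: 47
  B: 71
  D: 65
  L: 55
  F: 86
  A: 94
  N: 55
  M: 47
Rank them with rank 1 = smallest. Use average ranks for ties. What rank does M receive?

2

Sorted (ascending): 47, 47, 47, 55, 55, 65, 71, 86, 94
The 3 values of 47 occupy positions 1–3 → average rank 2.
The 2 values of 55 occupy positions 4–5 → average rank (4+5)/2 = 4.5.
M has value 47 → rank 2.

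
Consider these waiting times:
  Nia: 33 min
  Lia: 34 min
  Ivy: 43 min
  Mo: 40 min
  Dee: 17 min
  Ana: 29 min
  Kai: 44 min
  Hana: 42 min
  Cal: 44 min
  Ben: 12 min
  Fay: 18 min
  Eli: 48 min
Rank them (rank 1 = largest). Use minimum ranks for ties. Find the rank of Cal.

Sorted (descending): 48, 44, 44, 43, 42, 40, 34, 33, 29, 18, 17, 12
The 2 values of 44 occupy positions 2–3 → each gets rank 2.
Cal has value 44 min → rank 2.

2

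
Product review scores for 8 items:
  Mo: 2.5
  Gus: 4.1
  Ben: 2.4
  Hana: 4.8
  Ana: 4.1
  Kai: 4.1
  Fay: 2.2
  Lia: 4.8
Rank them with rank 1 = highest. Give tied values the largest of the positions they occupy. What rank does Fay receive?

8

Sorted (descending): 4.8, 4.8, 4.1, 4.1, 4.1, 2.5, 2.4, 2.2
The 2 values of 4.8 occupy positions 1–2 → each gets rank 2.
The 3 values of 4.1 occupy positions 3–5 → each gets rank 5.
Fay has value 2.2 → rank 8.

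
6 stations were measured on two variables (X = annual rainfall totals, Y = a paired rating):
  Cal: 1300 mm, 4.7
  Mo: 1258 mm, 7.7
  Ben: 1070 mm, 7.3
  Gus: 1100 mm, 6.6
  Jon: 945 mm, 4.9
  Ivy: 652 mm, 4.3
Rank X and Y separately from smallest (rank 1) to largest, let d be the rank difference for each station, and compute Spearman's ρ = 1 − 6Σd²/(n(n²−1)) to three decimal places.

0.371

Ranks of variable 1: 6, 5, 3, 4, 2, 1
Ranks of variable 2: 2, 6, 5, 4, 3, 1
d = r₁ − r₂: 4, -1, -2, 0, -1, 0
d²: 16, 1, 4, 0, 1, 0; Σd² = 22
ρ = 1 − 6·22/(6·35) = 1 − 132/210 = 0.371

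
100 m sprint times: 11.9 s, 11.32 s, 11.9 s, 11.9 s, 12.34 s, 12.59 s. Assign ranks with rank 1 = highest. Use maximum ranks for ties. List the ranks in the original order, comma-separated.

5, 6, 5, 5, 2, 1

Sorted (descending): 12.59, 12.34, 11.9, 11.9, 11.9, 11.32
The 3 values of 11.9 occupy positions 3–5 → each gets rank 5.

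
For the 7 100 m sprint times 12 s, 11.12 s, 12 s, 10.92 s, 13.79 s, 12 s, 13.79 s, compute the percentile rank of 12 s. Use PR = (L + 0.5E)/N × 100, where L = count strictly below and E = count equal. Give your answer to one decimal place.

N = 7.
Strictly below 12: 2. Equal to 12: 3.
PR = (2 + 0.5·3)/7 × 100 = 50.0

50.0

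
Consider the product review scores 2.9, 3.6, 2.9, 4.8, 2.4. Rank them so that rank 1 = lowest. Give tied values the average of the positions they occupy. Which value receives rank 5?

Sorted (ascending): 2.4, 2.9, 2.9, 3.6, 4.8
The 2 values of 2.9 occupy positions 2–3 → average rank (2+3)/2 = 2.5.
Rank 5 → value 4.8.

4.8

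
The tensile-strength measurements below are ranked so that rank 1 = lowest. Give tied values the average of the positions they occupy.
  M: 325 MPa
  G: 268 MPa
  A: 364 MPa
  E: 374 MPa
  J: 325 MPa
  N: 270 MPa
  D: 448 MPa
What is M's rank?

3.5

Sorted (ascending): 268, 270, 325, 325, 364, 374, 448
The 2 values of 325 occupy positions 3–4 → average rank (3+4)/2 = 3.5.
M has value 325 MPa → rank 3.5.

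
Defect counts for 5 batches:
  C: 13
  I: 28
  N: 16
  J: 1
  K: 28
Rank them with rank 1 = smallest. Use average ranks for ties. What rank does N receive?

Sorted (ascending): 1, 13, 16, 28, 28
The 2 values of 28 occupy positions 4–5 → average rank (4+5)/2 = 4.5.
N has value 16 → rank 3.

3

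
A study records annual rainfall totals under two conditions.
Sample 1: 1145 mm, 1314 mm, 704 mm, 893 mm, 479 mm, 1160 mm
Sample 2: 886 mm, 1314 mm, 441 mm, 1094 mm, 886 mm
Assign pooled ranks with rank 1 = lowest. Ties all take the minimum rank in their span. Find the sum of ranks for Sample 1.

Sorted (ascending): 441, 479, 704, 886, 886, 893, 1094, 1145, 1160, 1314, 1314
The 2 values of 886 occupy positions 4–5 → each gets rank 4.
The 2 values of 1314 occupy positions 10–11 → each gets rank 10.
Sample 1 values → pooled ranks: 1145→8, 1314→10, 704→3, 893→6, 479→2, 1160→9
Rank sum = 8 + 10 + 3 + 6 + 2 + 9 = 38

38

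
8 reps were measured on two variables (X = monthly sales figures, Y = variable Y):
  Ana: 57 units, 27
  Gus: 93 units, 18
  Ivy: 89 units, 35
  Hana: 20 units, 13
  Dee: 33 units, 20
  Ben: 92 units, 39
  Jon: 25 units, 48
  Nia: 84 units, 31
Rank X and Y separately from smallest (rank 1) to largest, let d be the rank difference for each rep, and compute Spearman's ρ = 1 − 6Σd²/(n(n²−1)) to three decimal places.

Ranks of variable 1: 4, 8, 6, 1, 3, 7, 2, 5
Ranks of variable 2: 4, 2, 6, 1, 3, 7, 8, 5
d = r₁ − r₂: 0, 6, 0, 0, 0, 0, -6, 0
d²: 0, 36, 0, 0, 0, 0, 36, 0; Σd² = 72
ρ = 1 − 6·72/(8·63) = 1 − 432/504 = 0.143

0.143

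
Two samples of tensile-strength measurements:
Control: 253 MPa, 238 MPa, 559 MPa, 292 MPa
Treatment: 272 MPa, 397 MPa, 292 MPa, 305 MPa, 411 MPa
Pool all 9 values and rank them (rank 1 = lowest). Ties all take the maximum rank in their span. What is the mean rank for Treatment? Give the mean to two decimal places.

Sorted (ascending): 238, 253, 272, 292, 292, 305, 397, 411, 559
The 2 values of 292 occupy positions 4–5 → each gets rank 5.
Treatment values → pooled ranks: 272→3, 397→7, 292→5, 305→6, 411→8
Mean rank = (3 + 7 + 5 + 6 + 8) / 5 = 5.80

5.80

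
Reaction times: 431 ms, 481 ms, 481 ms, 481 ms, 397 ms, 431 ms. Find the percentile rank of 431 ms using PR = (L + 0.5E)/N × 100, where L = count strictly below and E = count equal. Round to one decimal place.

33.3

N = 6.
Strictly below 431: 1. Equal to 431: 2.
PR = (1 + 0.5·2)/6 × 100 = 33.3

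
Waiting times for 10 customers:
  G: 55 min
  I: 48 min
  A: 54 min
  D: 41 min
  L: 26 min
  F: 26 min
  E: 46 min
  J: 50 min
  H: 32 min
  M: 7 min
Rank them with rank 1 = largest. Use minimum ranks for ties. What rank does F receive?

Sorted (descending): 55, 54, 50, 48, 46, 41, 32, 26, 26, 7
The 2 values of 26 occupy positions 8–9 → each gets rank 8.
F has value 26 min → rank 8.

8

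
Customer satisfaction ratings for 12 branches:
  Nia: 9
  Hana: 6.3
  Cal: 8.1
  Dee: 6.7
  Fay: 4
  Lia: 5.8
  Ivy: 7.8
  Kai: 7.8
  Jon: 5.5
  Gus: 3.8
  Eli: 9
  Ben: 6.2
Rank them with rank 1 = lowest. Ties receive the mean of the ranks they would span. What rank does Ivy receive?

Sorted (ascending): 3.8, 4, 5.5, 5.8, 6.2, 6.3, 6.7, 7.8, 7.8, 8.1, 9, 9
The 2 values of 7.8 occupy positions 8–9 → average rank (8+9)/2 = 8.5.
The 2 values of 9 occupy positions 11–12 → average rank (11+12)/2 = 11.5.
Ivy has value 7.8 → rank 8.5.

8.5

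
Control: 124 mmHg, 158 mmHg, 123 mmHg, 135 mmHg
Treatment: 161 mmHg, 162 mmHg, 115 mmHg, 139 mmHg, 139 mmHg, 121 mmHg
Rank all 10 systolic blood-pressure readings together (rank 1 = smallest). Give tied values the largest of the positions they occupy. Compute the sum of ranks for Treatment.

36

Sorted (ascending): 115, 121, 123, 124, 135, 139, 139, 158, 161, 162
The 2 values of 139 occupy positions 6–7 → each gets rank 7.
Treatment values → pooled ranks: 161→9, 162→10, 115→1, 139→7, 139→7, 121→2
Rank sum = 9 + 10 + 1 + 7 + 7 + 2 = 36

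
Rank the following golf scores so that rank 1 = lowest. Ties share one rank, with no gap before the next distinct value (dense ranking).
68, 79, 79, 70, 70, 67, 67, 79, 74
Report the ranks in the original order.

Sorted (ascending): 67, 67, 68, 70, 70, 74, 79, 79, 79
The 2 values of 67 share dense rank 1.
The 2 values of 70 share dense rank 3.
The 3 values of 79 share dense rank 5.
Remaining distinct values take the next consecutive integers.

2, 5, 5, 3, 3, 1, 1, 5, 4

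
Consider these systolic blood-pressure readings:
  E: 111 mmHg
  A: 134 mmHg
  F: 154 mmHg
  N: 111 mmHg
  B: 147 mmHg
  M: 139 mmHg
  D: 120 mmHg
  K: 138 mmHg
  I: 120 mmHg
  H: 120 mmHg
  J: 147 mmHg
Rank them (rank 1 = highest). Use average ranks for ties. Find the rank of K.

5

Sorted (descending): 154, 147, 147, 139, 138, 134, 120, 120, 120, 111, 111
The 2 values of 147 occupy positions 2–3 → average rank (2+3)/2 = 2.5.
The 3 values of 120 occupy positions 7–9 → average rank 8.
The 2 values of 111 occupy positions 10–11 → average rank (10+11)/2 = 10.5.
K has value 138 mmHg → rank 5.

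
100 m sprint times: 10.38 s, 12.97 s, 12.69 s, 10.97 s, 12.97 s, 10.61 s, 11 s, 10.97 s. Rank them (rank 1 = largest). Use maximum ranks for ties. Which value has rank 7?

Sorted (descending): 12.97, 12.97, 12.69, 11, 10.97, 10.97, 10.61, 10.38
The 2 values of 12.97 occupy positions 1–2 → each gets rank 2.
The 2 values of 10.97 occupy positions 5–6 → each gets rank 6.
Rank 7 → value 10.61.

10.61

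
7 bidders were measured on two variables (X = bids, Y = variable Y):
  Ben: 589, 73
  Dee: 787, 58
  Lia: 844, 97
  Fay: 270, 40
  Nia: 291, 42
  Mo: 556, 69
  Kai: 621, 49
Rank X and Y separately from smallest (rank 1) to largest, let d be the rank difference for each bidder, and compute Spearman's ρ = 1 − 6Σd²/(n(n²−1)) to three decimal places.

0.714

Ranks of variable 1: 4, 6, 7, 1, 2, 3, 5
Ranks of variable 2: 6, 4, 7, 1, 2, 5, 3
d = r₁ − r₂: -2, 2, 0, 0, 0, -2, 2
d²: 4, 4, 0, 0, 0, 4, 4; Σd² = 16
ρ = 1 − 6·16/(7·48) = 1 − 96/336 = 0.714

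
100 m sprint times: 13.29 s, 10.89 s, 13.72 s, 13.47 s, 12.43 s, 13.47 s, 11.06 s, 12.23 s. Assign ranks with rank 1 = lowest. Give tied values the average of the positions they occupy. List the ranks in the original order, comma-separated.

5, 1, 8, 6.5, 4, 6.5, 2, 3

Sorted (ascending): 10.89, 11.06, 12.23, 12.43, 13.29, 13.47, 13.47, 13.72
The 2 values of 13.47 occupy positions 6–7 → average rank (6+7)/2 = 6.5.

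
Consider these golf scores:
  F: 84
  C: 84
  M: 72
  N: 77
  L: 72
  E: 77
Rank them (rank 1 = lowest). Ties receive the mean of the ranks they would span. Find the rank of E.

Sorted (ascending): 72, 72, 77, 77, 84, 84
The 2 values of 72 occupy positions 1–2 → average rank (1+2)/2 = 1.5.
The 2 values of 77 occupy positions 3–4 → average rank (3+4)/2 = 3.5.
The 2 values of 84 occupy positions 5–6 → average rank (5+6)/2 = 5.5.
E has value 77 → rank 3.5.

3.5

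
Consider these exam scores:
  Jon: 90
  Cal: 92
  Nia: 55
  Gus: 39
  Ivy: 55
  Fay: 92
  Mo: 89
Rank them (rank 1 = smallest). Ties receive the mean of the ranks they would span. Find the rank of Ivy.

2.5

Sorted (ascending): 39, 55, 55, 89, 90, 92, 92
The 2 values of 55 occupy positions 2–3 → average rank (2+3)/2 = 2.5.
The 2 values of 92 occupy positions 6–7 → average rank (6+7)/2 = 6.5.
Ivy has value 55 → rank 2.5.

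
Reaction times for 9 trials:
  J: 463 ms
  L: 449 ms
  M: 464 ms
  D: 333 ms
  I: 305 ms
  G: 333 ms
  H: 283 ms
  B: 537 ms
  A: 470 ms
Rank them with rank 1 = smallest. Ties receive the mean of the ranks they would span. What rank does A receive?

Sorted (ascending): 283, 305, 333, 333, 449, 463, 464, 470, 537
The 2 values of 333 occupy positions 3–4 → average rank (3+4)/2 = 3.5.
A has value 470 ms → rank 8.

8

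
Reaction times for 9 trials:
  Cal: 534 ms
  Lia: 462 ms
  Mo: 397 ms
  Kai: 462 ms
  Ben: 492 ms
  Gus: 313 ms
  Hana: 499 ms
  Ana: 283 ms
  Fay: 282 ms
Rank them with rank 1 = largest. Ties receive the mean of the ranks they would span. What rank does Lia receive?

4.5

Sorted (descending): 534, 499, 492, 462, 462, 397, 313, 283, 282
The 2 values of 462 occupy positions 4–5 → average rank (4+5)/2 = 4.5.
Lia has value 462 ms → rank 4.5.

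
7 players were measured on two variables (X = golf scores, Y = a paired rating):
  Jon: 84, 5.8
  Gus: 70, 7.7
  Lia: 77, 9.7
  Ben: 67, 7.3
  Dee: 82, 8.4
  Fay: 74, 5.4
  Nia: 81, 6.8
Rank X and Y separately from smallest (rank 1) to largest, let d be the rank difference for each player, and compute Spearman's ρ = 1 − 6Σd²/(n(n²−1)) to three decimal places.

Ranks of variable 1: 7, 2, 4, 1, 6, 3, 5
Ranks of variable 2: 2, 5, 7, 4, 6, 1, 3
d = r₁ − r₂: 5, -3, -3, -3, 0, 2, 2
d²: 25, 9, 9, 9, 0, 4, 4; Σd² = 60
ρ = 1 − 6·60/(7·48) = 1 − 360/336 = -0.071

-0.071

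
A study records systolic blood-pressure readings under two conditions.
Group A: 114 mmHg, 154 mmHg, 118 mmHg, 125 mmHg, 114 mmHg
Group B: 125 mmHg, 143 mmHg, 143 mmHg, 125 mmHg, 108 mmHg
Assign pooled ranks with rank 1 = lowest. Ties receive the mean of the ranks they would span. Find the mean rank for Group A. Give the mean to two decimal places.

5.00

Sorted (ascending): 108, 114, 114, 118, 125, 125, 125, 143, 143, 154
The 2 values of 114 occupy positions 2–3 → average rank (2+3)/2 = 2.5.
The 3 values of 125 occupy positions 5–7 → average rank 6.
The 2 values of 143 occupy positions 8–9 → average rank (8+9)/2 = 8.5.
Group A values → pooled ranks: 114→2.5, 154→10, 118→4, 125→6, 114→2.5
Mean rank = (2.5 + 10 + 4 + 6 + 2.5) / 5 = 5.00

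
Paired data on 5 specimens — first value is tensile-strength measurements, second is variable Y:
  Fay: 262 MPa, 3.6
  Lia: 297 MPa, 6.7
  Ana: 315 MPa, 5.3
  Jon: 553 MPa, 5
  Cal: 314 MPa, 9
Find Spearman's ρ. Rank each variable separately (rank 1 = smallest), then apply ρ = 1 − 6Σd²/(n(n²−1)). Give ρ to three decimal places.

0.100

Ranks of variable 1: 1, 2, 4, 5, 3
Ranks of variable 2: 1, 4, 3, 2, 5
d = r₁ − r₂: 0, -2, 1, 3, -2
d²: 0, 4, 1, 9, 4; Σd² = 18
ρ = 1 − 6·18/(5·24) = 1 − 108/120 = 0.100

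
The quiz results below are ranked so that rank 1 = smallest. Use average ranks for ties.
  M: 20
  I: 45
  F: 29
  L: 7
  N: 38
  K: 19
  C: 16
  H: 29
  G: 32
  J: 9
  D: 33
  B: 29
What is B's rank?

7

Sorted (ascending): 7, 9, 16, 19, 20, 29, 29, 29, 32, 33, 38, 45
The 3 values of 29 occupy positions 6–8 → average rank 7.
B has value 29 → rank 7.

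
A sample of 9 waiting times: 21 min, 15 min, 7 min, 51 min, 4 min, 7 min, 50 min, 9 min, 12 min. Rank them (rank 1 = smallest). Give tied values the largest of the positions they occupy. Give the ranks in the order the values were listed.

Sorted (ascending): 4, 7, 7, 9, 12, 15, 21, 50, 51
The 2 values of 7 occupy positions 2–3 → each gets rank 3.

7, 6, 3, 9, 1, 3, 8, 4, 5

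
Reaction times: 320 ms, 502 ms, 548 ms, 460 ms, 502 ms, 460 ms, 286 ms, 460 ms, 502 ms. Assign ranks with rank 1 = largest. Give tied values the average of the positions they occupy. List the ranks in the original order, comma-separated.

8, 3, 1, 6, 3, 6, 9, 6, 3

Sorted (descending): 548, 502, 502, 502, 460, 460, 460, 320, 286
The 3 values of 502 occupy positions 2–4 → average rank 3.
The 3 values of 460 occupy positions 5–7 → average rank 6.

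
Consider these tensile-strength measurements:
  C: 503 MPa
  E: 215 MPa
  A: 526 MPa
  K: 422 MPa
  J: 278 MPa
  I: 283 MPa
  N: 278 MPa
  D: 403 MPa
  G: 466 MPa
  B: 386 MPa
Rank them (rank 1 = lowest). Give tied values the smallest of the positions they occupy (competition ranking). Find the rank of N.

Sorted (ascending): 215, 278, 278, 283, 386, 403, 422, 466, 503, 526
The 2 values of 278 occupy positions 2–3 → each gets rank 2.
N has value 278 MPa → rank 2.

2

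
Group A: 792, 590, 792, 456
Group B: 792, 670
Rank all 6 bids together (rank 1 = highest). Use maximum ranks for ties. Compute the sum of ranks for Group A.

17

Sorted (descending): 792, 792, 792, 670, 590, 456
The 3 values of 792 occupy positions 1–3 → each gets rank 3.
Group A values → pooled ranks: 792→3, 590→5, 792→3, 456→6
Rank sum = 3 + 5 + 3 + 6 = 17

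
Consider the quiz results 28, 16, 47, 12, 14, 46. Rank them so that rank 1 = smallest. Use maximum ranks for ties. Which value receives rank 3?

Sorted (ascending): 12, 14, 16, 28, 46, 47
No ties — each value takes its position as its rank.
Rank 3 → value 16.

16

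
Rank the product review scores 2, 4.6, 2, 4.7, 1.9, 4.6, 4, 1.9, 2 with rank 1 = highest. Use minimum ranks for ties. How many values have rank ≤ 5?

7

Sorted (descending): 4.7, 4.6, 4.6, 4, 2, 2, 2, 1.9, 1.9
The 2 values of 4.6 occupy positions 2–3 → each gets rank 2.
The 3 values of 2 occupy positions 5–7 → each gets rank 5.
The 2 values of 1.9 occupy positions 8–9 → each gets rank 8.
Ranks ≤ 5: {1, 2, 2, 4, 5, 5, 5} → 7 values.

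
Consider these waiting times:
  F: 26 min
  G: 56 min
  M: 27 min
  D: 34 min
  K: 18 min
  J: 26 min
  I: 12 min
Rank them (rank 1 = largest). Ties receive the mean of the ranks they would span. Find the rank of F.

Sorted (descending): 56, 34, 27, 26, 26, 18, 12
The 2 values of 26 occupy positions 4–5 → average rank (4+5)/2 = 4.5.
F has value 26 min → rank 4.5.

4.5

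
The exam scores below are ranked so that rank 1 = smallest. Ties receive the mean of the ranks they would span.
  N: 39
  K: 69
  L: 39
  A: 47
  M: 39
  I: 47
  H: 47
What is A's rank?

5

Sorted (ascending): 39, 39, 39, 47, 47, 47, 69
The 3 values of 39 occupy positions 1–3 → average rank 2.
The 3 values of 47 occupy positions 4–6 → average rank 5.
A has value 47 → rank 5.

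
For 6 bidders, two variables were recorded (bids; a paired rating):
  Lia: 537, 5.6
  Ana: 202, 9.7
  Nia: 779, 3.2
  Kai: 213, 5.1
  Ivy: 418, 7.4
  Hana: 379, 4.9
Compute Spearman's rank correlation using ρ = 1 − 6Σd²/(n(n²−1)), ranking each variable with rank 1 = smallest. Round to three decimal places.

Ranks of variable 1: 5, 1, 6, 2, 4, 3
Ranks of variable 2: 4, 6, 1, 3, 5, 2
d = r₁ − r₂: 1, -5, 5, -1, -1, 1
d²: 1, 25, 25, 1, 1, 1; Σd² = 54
ρ = 1 − 6·54/(6·35) = 1 − 324/210 = -0.543

-0.543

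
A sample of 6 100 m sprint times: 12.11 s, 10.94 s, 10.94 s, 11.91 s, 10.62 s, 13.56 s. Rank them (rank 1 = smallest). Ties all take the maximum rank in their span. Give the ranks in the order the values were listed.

5, 3, 3, 4, 1, 6

Sorted (ascending): 10.62, 10.94, 10.94, 11.91, 12.11, 13.56
The 2 values of 10.94 occupy positions 2–3 → each gets rank 3.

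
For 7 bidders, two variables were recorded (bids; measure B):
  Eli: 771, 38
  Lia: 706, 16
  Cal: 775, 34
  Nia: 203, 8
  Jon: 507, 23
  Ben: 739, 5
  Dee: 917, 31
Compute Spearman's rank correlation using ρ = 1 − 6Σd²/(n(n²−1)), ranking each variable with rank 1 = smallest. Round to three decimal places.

0.607

Ranks of variable 1: 5, 3, 6, 1, 2, 4, 7
Ranks of variable 2: 7, 3, 6, 2, 4, 1, 5
d = r₁ − r₂: -2, 0, 0, -1, -2, 3, 2
d²: 4, 0, 0, 1, 4, 9, 4; Σd² = 22
ρ = 1 − 6·22/(7·48) = 1 − 132/336 = 0.607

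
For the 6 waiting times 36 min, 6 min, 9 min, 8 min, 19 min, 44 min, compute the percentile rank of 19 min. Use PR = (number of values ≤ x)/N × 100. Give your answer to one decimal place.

66.7

N = 6.
Strictly below 19: 3. Equal to 19: 1.
PR = 4/6 × 100 = 66.7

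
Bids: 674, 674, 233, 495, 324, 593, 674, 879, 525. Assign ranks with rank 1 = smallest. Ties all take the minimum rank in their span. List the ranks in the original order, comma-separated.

6, 6, 1, 3, 2, 5, 6, 9, 4

Sorted (ascending): 233, 324, 495, 525, 593, 674, 674, 674, 879
The 3 values of 674 occupy positions 6–8 → each gets rank 6.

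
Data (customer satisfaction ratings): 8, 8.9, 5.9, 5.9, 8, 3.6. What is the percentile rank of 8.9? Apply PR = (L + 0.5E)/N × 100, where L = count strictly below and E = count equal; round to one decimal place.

91.7

N = 6.
Strictly below 8.9: 5. Equal to 8.9: 1.
PR = (5 + 0.5·1)/6 × 100 = 91.7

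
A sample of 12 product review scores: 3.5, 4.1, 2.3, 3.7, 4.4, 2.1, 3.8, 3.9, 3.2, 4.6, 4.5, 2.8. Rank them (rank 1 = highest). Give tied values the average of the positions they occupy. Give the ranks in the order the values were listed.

8, 4, 11, 7, 3, 12, 6, 5, 9, 1, 2, 10

Sorted (descending): 4.6, 4.5, 4.4, 4.1, 3.9, 3.8, 3.7, 3.5, 3.2, 2.8, 2.3, 2.1
No ties — each value takes its position as its rank.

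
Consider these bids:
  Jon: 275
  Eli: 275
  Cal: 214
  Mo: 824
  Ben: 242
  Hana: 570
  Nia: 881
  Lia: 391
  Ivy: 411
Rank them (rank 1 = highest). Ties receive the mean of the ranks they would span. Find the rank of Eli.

6.5

Sorted (descending): 881, 824, 570, 411, 391, 275, 275, 242, 214
The 2 values of 275 occupy positions 6–7 → average rank (6+7)/2 = 6.5.
Eli has value 275 → rank 6.5.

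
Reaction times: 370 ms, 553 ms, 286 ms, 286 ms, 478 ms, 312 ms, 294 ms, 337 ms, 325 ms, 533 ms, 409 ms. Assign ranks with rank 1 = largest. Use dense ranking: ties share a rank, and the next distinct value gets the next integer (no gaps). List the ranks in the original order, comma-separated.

5, 1, 10, 10, 3, 8, 9, 6, 7, 2, 4

Sorted (descending): 553, 533, 478, 409, 370, 337, 325, 312, 294, 286, 286
The 2 values of 286 share dense rank 10.
Remaining distinct values take the next consecutive integers.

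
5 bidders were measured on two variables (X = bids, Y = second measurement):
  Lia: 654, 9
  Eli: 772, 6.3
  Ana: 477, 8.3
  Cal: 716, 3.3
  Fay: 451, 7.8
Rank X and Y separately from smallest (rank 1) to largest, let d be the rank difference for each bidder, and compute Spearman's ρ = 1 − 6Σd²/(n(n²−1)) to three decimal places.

Ranks of variable 1: 3, 5, 2, 4, 1
Ranks of variable 2: 5, 2, 4, 1, 3
d = r₁ − r₂: -2, 3, -2, 3, -2
d²: 4, 9, 4, 9, 4; Σd² = 30
ρ = 1 − 6·30/(5·24) = 1 − 180/120 = -0.500

-0.500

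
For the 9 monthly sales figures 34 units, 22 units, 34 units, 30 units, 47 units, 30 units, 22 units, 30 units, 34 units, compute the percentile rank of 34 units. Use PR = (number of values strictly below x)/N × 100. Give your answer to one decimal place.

N = 9.
Strictly below 34: 5. Equal to 34: 3.
PR = 5/9 × 100 = 55.6

55.6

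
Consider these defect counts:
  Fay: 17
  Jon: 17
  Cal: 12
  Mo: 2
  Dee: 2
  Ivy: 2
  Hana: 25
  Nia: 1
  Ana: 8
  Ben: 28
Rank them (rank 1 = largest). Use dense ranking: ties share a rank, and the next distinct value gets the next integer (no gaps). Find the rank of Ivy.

Sorted (descending): 28, 25, 17, 17, 12, 8, 2, 2, 2, 1
The 2 values of 17 share dense rank 3.
The 3 values of 2 share dense rank 6.
Remaining distinct values take the next consecutive integers.
Ivy has value 2 → rank 6.

6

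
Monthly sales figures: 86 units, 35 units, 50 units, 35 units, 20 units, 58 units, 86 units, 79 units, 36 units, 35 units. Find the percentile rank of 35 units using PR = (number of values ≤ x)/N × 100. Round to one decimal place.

40.0

N = 10.
Strictly below 35: 1. Equal to 35: 3.
PR = 4/10 × 100 = 40.0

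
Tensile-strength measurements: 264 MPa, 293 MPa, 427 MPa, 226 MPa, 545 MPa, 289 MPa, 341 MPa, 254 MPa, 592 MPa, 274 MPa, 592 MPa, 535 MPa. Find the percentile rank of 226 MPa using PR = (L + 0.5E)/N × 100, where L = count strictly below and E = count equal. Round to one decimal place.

4.2

N = 12.
Strictly below 226: 0. Equal to 226: 1.
PR = (0 + 0.5·1)/12 × 100 = 4.2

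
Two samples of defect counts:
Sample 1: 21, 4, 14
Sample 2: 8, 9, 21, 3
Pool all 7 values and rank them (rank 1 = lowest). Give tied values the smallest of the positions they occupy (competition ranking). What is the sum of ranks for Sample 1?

Sorted (ascending): 3, 4, 8, 9, 14, 21, 21
The 2 values of 21 occupy positions 6–7 → each gets rank 6.
Sample 1 values → pooled ranks: 21→6, 4→2, 14→5
Rank sum = 6 + 2 + 5 = 13

13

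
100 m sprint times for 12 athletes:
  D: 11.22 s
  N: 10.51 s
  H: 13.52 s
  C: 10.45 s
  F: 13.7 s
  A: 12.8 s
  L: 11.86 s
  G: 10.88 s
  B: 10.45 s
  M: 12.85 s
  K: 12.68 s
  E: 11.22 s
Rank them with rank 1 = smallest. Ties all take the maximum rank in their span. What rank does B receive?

2

Sorted (ascending): 10.45, 10.45, 10.51, 10.88, 11.22, 11.22, 11.86, 12.68, 12.8, 12.85, 13.52, 13.7
The 2 values of 10.45 occupy positions 1–2 → each gets rank 2.
The 2 values of 11.22 occupy positions 5–6 → each gets rank 6.
B has value 10.45 s → rank 2.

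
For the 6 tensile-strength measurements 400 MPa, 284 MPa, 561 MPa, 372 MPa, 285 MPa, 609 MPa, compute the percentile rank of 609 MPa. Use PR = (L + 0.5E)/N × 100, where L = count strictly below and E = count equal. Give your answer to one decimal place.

91.7

N = 6.
Strictly below 609: 5. Equal to 609: 1.
PR = (5 + 0.5·1)/6 × 100 = 91.7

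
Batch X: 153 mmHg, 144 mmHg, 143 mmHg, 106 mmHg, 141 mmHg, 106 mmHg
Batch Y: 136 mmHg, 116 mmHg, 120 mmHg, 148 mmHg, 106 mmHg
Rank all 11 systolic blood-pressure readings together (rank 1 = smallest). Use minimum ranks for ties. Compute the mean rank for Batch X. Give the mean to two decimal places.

Sorted (ascending): 106, 106, 106, 116, 120, 136, 141, 143, 144, 148, 153
The 3 values of 106 occupy positions 1–3 → each gets rank 1.
Batch X values → pooled ranks: 153→11, 144→9, 143→8, 106→1, 141→7, 106→1
Mean rank = (11 + 9 + 8 + 1 + 7 + 1) / 6 = 6.17

6.17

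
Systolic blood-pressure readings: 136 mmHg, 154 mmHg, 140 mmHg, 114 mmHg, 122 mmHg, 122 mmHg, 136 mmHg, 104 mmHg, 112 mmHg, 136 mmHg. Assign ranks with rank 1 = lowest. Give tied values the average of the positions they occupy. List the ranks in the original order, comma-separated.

Sorted (ascending): 104, 112, 114, 122, 122, 136, 136, 136, 140, 154
The 2 values of 122 occupy positions 4–5 → average rank (4+5)/2 = 4.5.
The 3 values of 136 occupy positions 6–8 → average rank 7.

7, 10, 9, 3, 4.5, 4.5, 7, 1, 2, 7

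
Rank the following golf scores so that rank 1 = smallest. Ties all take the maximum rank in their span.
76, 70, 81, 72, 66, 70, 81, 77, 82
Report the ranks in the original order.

5, 3, 8, 4, 1, 3, 8, 6, 9

Sorted (ascending): 66, 70, 70, 72, 76, 77, 81, 81, 82
The 2 values of 70 occupy positions 2–3 → each gets rank 3.
The 2 values of 81 occupy positions 7–8 → each gets rank 8.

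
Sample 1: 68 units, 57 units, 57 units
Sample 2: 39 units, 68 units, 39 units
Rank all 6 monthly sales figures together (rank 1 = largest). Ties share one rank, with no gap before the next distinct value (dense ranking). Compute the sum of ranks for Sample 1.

5

Sorted (descending): 68, 68, 57, 57, 39, 39
The 2 values of 68 share dense rank 1.
The 2 values of 57 share dense rank 2.
The 2 values of 39 share dense rank 3.
Sample 1 values → pooled ranks: 68→1, 57→2, 57→2
Rank sum = 1 + 2 + 2 = 5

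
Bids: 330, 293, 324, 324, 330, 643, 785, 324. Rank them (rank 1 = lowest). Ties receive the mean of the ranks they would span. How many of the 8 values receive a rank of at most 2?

Sorted (ascending): 293, 324, 324, 324, 330, 330, 643, 785
The 3 values of 324 occupy positions 2–4 → average rank 3.
The 2 values of 330 occupy positions 5–6 → average rank (5+6)/2 = 5.5.
Ranks ≤ 2: {1} → 1 value.

1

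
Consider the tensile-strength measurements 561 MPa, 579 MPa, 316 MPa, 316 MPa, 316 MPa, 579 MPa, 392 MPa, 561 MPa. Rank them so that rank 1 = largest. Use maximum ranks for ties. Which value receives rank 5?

392

Sorted (descending): 579, 579, 561, 561, 392, 316, 316, 316
The 2 values of 579 occupy positions 1–2 → each gets rank 2.
The 2 values of 561 occupy positions 3–4 → each gets rank 4.
The 3 values of 316 occupy positions 6–8 → each gets rank 8.
Rank 5 → value 392.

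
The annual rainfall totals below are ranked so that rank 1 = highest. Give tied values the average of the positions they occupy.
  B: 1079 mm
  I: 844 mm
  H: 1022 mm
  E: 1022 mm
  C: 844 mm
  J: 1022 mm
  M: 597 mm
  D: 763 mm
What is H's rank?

3

Sorted (descending): 1079, 1022, 1022, 1022, 844, 844, 763, 597
The 3 values of 1022 occupy positions 2–4 → average rank 3.
The 2 values of 844 occupy positions 5–6 → average rank (5+6)/2 = 5.5.
H has value 1022 mm → rank 3.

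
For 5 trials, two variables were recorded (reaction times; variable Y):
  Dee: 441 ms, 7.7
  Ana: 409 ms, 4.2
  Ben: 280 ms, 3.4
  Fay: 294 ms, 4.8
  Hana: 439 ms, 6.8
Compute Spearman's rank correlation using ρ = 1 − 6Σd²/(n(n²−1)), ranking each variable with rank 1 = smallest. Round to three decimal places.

Ranks of variable 1: 5, 3, 1, 2, 4
Ranks of variable 2: 5, 2, 1, 3, 4
d = r₁ − r₂: 0, 1, 0, -1, 0
d²: 0, 1, 0, 1, 0; Σd² = 2
ρ = 1 − 6·2/(5·24) = 1 − 12/120 = 0.900

0.900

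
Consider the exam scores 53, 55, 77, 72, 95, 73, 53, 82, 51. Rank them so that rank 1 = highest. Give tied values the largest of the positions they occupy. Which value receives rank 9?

51

Sorted (descending): 95, 82, 77, 73, 72, 55, 53, 53, 51
The 2 values of 53 occupy positions 7–8 → each gets rank 8.
Rank 9 → value 51.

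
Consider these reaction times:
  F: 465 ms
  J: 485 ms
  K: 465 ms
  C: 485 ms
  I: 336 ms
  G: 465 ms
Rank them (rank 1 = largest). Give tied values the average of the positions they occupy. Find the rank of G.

4

Sorted (descending): 485, 485, 465, 465, 465, 336
The 2 values of 485 occupy positions 1–2 → average rank (1+2)/2 = 1.5.
The 3 values of 465 occupy positions 3–5 → average rank 4.
G has value 465 ms → rank 4.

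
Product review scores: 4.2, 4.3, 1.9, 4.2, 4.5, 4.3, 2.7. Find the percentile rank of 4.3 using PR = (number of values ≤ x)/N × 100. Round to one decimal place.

85.7

N = 7.
Strictly below 4.3: 4. Equal to 4.3: 2.
PR = 6/7 × 100 = 85.7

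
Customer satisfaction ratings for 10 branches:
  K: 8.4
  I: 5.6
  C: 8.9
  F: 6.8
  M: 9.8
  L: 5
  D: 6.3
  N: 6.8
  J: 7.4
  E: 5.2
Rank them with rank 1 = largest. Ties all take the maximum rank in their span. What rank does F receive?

6

Sorted (descending): 9.8, 8.9, 8.4, 7.4, 6.8, 6.8, 6.3, 5.6, 5.2, 5
The 2 values of 6.8 occupy positions 5–6 → each gets rank 6.
F has value 6.8 → rank 6.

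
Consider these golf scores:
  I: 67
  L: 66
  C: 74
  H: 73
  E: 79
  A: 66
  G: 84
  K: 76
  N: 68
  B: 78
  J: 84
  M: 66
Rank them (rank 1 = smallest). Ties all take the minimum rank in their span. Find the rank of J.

Sorted (ascending): 66, 66, 66, 67, 68, 73, 74, 76, 78, 79, 84, 84
The 3 values of 66 occupy positions 1–3 → each gets rank 1.
The 2 values of 84 occupy positions 11–12 → each gets rank 11.
J has value 84 → rank 11.

11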